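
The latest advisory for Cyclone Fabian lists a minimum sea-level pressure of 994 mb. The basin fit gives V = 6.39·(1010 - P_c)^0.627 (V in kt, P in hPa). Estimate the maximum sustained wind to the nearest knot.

36 kt

ΔP = 1010 − 994 = 16 mb.
16^0.627 ≈ 5.688.
V ≈ 6.39 × 5.688 ≈ 36.3 kt.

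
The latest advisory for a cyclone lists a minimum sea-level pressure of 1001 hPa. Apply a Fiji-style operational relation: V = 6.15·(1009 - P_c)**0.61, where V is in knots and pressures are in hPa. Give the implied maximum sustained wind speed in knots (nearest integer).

ΔP = 1009 − 1001 = 8 hPa.
8^0.61 ≈ 3.555.
V ≈ 6.15 × 3.555 ≈ 21.9 kt.

22 kt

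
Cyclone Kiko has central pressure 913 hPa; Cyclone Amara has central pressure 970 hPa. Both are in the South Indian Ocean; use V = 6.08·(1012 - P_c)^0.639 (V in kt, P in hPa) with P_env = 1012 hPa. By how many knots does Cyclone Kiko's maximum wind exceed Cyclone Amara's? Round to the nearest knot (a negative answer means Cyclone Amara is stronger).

Cyclone Kiko: ΔP = 99; V ≈ 6.08 × 99^0.639 ≈ 114.58 kt.
Cyclone Amara: ΔP = 42; V ≈ 6.08 × 42^0.639 ≈ 66.25 kt.
Difference ≈ 114.58 − 66.25 = 48.33 → 48 kt.

48 kt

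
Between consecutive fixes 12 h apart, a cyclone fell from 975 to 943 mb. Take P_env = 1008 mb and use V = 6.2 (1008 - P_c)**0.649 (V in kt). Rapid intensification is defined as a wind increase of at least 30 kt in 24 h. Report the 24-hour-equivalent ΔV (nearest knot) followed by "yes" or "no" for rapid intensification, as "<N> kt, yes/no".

66 kt, yes

V₁: ΔP = 33, V ≈ 6.2 × 33^0.649 ≈ 59.97 kt.
V₂: ΔP = 65, V ≈ 6.2 × 65^0.649 ≈ 93.10 kt.
ΔV over 12 h = 33.13 kt → 24 h equivalent = 33.13 × 24/12 ≈ 66.26 kt.
66 kt ≥ 30 kt ⇒ rapid intensification.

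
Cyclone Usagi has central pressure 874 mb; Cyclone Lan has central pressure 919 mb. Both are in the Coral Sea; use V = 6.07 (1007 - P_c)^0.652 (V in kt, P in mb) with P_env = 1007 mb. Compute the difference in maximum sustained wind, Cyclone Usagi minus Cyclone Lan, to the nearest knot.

35 kt

Cyclone Usagi: ΔP = 133; V ≈ 6.07 × 133^0.652 ≈ 147.21 kt.
Cyclone Lan: ΔP = 88; V ≈ 6.07 × 88^0.652 ≈ 112.46 kt.
Difference ≈ 147.21 − 112.46 = 34.75 → 35 kt.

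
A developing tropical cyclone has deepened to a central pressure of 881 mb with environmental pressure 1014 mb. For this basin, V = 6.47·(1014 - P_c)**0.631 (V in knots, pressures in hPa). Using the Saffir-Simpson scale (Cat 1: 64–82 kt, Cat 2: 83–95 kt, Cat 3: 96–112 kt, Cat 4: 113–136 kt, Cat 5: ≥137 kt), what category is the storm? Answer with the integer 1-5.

ΔP = 1014 − 881 = 133 mb.
V ≈ 6.47 × 133^0.631 = 6.47 × 21.89 ≈ 142 kt.
142 kt falls in the Category 5 band.

5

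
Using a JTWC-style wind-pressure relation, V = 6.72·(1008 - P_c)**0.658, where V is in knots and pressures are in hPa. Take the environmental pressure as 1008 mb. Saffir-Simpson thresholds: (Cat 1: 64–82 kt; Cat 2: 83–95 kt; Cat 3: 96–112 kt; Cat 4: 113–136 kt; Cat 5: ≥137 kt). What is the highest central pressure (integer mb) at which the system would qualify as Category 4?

Category 4 begins at V = 113 kt.
Required ΔP = (113/6.72)^(1/0.658) = 16.815^1.520 ≈ 72.91 mb.
P_c ≤ 1008 − 72.91 = 935.09, so the highest integer P_c is 935 mb.

935 mb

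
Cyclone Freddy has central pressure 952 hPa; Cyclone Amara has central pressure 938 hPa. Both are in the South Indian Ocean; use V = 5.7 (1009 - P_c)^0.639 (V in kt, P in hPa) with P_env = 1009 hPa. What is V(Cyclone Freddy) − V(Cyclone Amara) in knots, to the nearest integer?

-11 kt

Cyclone Freddy: ΔP = 57; V ≈ 5.7 × 57^0.639 ≈ 75.49 kt.
Cyclone Amara: ΔP = 71; V ≈ 5.7 × 71^0.639 ≈ 86.86 kt.
Difference ≈ 75.49 − 86.86 = -11.37 → -11 kt.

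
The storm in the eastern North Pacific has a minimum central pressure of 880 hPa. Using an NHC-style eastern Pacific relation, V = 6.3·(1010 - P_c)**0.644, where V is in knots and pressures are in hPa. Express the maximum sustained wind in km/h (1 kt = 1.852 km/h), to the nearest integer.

268 km/h

ΔP = 1010 − 880 = 130 hPa.
V ≈ 6.3 × 130^0.644 = 6.3 × 22.982 ≈ 144.784 kt.
144.784 × 1.852 ≈ 268.14 km/h → 268 km/h.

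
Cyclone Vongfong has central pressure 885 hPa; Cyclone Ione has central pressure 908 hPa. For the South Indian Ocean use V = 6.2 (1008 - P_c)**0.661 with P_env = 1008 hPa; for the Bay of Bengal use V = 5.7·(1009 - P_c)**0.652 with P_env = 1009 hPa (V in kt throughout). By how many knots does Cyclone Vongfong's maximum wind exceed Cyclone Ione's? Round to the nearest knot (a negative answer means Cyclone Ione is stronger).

Cyclone Vongfong: ΔP = 123; V ≈ 6.2 × 123^0.661 ≈ 149.22 kt.
Cyclone Ione: ΔP = 101; V ≈ 5.7 × 101^0.652 ≈ 115.53 kt.
Difference ≈ 149.22 − 115.53 = 33.69 → 34 kt.

34 kt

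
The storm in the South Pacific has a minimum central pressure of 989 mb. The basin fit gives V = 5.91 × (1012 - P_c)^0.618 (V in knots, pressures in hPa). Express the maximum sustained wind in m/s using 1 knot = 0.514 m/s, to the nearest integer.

21 m/s

ΔP = 1012 − 989 = 23 mb.
V ≈ 5.91 × 23^0.618 = 5.91 × 6.943 ≈ 41.033 kt.
41.033 × 0.514 ≈ 21.09 m/s → 21 m/s.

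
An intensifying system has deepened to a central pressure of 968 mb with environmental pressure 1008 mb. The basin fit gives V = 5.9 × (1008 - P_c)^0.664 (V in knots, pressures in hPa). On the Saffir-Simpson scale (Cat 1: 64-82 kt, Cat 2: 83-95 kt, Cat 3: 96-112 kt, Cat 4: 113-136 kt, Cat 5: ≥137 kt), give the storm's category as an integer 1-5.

ΔP = 1008 − 968 = 40 mb.
V ≈ 5.9 × 40^0.664 = 5.9 × 11.58 ≈ 68 kt.
68 kt falls in the Category 1 band.

1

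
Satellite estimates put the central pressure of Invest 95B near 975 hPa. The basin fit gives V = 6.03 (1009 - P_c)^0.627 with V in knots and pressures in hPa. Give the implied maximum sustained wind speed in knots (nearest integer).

55 kt

ΔP = 1009 − 975 = 34 hPa.
34^0.627 ≈ 9.125.
V ≈ 6.03 × 9.125 ≈ 55.0 kt.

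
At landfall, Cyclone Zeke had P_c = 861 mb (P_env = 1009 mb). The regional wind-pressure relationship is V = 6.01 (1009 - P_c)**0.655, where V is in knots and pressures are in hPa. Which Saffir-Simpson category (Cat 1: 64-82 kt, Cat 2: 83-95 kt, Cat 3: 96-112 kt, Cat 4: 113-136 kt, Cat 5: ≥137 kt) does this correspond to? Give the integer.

5

ΔP = 1009 − 861 = 148 mb.
V ≈ 6.01 × 148^0.655 = 6.01 × 26.39 ≈ 159 kt.
159 kt falls in the Category 5 band.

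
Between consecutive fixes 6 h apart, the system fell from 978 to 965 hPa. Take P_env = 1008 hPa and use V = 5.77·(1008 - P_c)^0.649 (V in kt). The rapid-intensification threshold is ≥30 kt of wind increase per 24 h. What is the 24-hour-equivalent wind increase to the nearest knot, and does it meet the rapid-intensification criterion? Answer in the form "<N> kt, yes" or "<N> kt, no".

V₁: ΔP = 30, V ≈ 5.77 × 30^0.649 ≈ 52.46 kt.
V₂: ΔP = 43, V ≈ 5.77 × 43^0.649 ≈ 66.27 kt.
ΔV over 6 h = 13.81 kt → 24 h equivalent = 13.81 × 24/6 ≈ 55.24 kt.
55 kt ≥ 30 kt ⇒ rapid intensification.

55 kt, yes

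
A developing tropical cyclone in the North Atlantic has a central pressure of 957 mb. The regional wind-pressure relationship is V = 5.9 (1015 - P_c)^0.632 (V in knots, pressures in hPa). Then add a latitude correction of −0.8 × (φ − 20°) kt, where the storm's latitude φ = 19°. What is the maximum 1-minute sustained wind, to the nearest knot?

ΔP = 1015 − 957 = 58 mb.
58^0.632 ≈ 13.016.
V ≈ 5.9 × 13.016 ≈ 76.8 kt.
Latitude correction: −0.8 × (19 − 20) = 0.8 kt.
Corrected V ≈ 77.6 kt → 78 kt.

78 kt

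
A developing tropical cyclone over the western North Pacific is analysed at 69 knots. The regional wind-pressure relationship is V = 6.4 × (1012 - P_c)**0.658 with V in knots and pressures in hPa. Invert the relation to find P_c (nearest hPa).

975 hPa

ΔP = (V / 6.4)^(1/0.658) = (69/6.4)^1.520.
69/6.4 = 10.781; 10.781^1.520 ≈ 37.10 hPa.
P_c = 1012 − 37.10 = 974.90 ≈ 975 hPa.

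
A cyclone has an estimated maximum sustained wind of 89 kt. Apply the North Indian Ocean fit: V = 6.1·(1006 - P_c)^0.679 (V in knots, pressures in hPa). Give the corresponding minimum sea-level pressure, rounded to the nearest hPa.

ΔP = (V / 6.1)^(1/0.679) = (89/6.1)^1.473.
89/6.1 = 14.590; 14.590^1.473 ≈ 51.81 hPa.
P_c = 1006 − 51.81 = 954.19 ≈ 954 hPa.

954 hPa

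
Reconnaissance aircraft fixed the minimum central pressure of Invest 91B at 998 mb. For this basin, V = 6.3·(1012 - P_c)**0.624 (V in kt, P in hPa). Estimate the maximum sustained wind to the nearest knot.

33 kt

ΔP = 1012 − 998 = 14 mb.
14^0.624 ≈ 5.190.
V ≈ 6.3 × 5.190 ≈ 32.7 kt.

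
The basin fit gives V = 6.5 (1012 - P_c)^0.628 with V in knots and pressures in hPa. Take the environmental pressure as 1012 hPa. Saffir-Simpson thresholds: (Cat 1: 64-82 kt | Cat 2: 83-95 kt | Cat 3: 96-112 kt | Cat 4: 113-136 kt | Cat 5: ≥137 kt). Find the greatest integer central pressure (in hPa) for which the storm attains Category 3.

Category 3 begins at V = 96 kt.
Required ΔP = (96/6.5)^(1/0.628) = 14.769^1.592 ≈ 72.78 hPa.
P_c ≤ 1012 − 72.78 = 939.22, so the highest integer P_c is 939 hPa.

939 hPa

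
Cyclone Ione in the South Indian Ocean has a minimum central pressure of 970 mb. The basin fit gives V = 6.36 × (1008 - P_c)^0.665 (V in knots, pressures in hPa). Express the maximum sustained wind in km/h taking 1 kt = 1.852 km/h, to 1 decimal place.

ΔP = 1008 − 970 = 38 mb.
V ≈ 6.36 × 38^0.665 = 6.36 × 11.235 ≈ 71.452 kt.
71.452 × 1.852 ≈ 132.33 km/h → 132.3 km/h.

132.3 km/h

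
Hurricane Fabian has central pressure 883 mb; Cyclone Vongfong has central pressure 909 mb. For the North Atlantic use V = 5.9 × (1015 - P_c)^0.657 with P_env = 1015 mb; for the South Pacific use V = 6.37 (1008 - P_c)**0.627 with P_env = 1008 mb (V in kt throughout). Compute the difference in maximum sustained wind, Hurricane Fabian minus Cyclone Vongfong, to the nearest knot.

32 kt

Hurricane Fabian: ΔP = 132; V ≈ 5.9 × 132^0.657 ≈ 145.90 kt.
Cyclone Vongfong: ΔP = 99; V ≈ 6.37 × 99^0.627 ≈ 113.61 kt.
Difference ≈ 145.90 − 113.61 = 32.29 → 32 kt.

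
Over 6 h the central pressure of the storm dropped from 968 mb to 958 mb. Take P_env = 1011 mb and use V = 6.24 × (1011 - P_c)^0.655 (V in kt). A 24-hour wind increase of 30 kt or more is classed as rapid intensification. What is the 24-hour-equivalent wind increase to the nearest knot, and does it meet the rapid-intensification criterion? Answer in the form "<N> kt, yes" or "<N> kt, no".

43 kt, yes

V₁: ΔP = 43, V ≈ 6.24 × 43^0.655 ≈ 73.30 kt.
V₂: ΔP = 53, V ≈ 6.24 × 53^0.655 ≈ 84.06 kt.
ΔV over 6 h = 10.76 kt → 24 h equivalent = 10.76 × 24/6 ≈ 43.04 kt.
43 kt ≥ 30 kt ⇒ rapid intensification.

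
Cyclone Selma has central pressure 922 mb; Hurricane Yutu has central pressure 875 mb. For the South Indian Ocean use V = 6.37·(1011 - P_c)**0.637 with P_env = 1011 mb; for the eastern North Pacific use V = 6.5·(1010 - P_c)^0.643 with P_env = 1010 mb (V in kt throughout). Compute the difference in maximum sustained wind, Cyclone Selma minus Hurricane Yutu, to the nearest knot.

Cyclone Selma: ΔP = 89; V ≈ 6.37 × 89^0.637 ≈ 111.15 kt.
Hurricane Yutu: ΔP = 135; V ≈ 6.5 × 135^0.643 ≈ 152.31 kt.
Difference ≈ 111.15 − 152.31 = -41.16 → -41 kt.

-41 kt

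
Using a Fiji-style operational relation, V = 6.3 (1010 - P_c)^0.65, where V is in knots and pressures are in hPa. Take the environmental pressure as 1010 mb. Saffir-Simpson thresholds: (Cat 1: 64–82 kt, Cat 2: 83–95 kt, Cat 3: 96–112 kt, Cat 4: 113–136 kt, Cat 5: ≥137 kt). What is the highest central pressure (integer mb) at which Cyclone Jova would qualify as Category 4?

Category 4 begins at V = 113 kt.
Required ΔP = (113/6.3)^(1/0.65) = 17.937^1.538 ≈ 84.88 mb.
P_c ≤ 1010 − 84.88 = 925.12, so the highest integer P_c is 925 mb.

925 mb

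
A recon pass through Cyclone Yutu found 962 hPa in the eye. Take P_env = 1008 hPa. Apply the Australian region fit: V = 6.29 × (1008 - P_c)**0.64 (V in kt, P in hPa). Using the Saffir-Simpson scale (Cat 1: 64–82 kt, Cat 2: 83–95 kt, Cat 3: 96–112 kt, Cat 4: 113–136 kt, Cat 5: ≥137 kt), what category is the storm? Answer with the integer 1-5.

1

ΔP = 1008 − 962 = 46 hPa.
V ≈ 6.29 × 46^0.64 = 6.29 × 11.59 ≈ 73 kt.
73 kt falls in the Category 1 band.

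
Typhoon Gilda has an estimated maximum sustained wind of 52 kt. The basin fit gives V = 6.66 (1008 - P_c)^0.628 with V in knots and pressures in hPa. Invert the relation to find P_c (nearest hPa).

ΔP = (V / 6.66)^(1/0.628) = (52/6.66)^1.592.
52/6.66 = 7.808; 7.808^1.592 ≈ 26.38 hPa.
P_c = 1008 − 26.38 = 981.62 ≈ 982 hPa.

982 hPa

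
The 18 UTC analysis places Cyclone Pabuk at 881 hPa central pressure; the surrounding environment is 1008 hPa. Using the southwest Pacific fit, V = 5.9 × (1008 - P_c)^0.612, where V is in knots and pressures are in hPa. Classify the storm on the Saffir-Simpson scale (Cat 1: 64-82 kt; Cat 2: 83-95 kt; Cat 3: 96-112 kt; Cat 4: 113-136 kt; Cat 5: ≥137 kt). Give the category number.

4

ΔP = 1008 − 881 = 127 hPa.
V ≈ 5.9 × 127^0.612 = 5.9 × 19.39 ≈ 114 kt.
114 kt falls in the Category 4 band.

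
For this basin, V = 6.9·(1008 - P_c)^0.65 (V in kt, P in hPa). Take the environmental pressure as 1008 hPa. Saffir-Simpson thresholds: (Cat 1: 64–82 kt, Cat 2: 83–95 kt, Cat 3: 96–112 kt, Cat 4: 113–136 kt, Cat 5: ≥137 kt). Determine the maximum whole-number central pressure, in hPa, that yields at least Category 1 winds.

977 hPa

Category 1 begins at V = 64 kt.
Required ΔP = (64/6.9)^(1/0.65) = 9.275^1.538 ≈ 30.78 hPa.
P_c ≤ 1008 − 30.78 = 977.22, so the highest integer P_c is 977 hPa.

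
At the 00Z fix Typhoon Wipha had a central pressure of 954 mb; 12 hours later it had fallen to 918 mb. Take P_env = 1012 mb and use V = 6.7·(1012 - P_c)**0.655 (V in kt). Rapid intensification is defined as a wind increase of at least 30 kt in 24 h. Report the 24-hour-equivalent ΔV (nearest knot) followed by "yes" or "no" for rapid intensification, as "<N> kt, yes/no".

71 kt, yes

V₁: ΔP = 58, V ≈ 6.7 × 58^0.655 ≈ 95.75 kt.
V₂: ΔP = 94, V ≈ 6.7 × 94^0.655 ≈ 131.36 kt.
ΔV over 12 h = 35.61 kt → 24 h equivalent = 35.61 × 24/12 ≈ 71.22 kt.
71 kt ≥ 30 kt ⇒ rapid intensification.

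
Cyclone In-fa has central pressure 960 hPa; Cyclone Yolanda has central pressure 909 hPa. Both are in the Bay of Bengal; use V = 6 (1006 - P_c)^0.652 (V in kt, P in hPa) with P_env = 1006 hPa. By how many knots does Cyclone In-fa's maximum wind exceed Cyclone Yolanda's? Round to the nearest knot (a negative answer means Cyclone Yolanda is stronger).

-46 kt

Cyclone In-fa: ΔP = 46; V ≈ 6 × 46^0.652 ≈ 72.82 kt.
Cyclone Yolanda: ΔP = 97; V ≈ 6 × 97^0.652 ≈ 118.45 kt.
Difference ≈ 72.82 − 118.45 = -45.63 → -46 kt.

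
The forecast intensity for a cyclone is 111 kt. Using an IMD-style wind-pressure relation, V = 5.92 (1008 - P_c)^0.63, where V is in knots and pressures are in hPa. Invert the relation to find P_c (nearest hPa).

ΔP = (V / 5.92)^(1/0.63) = (111/5.92)^1.587.
111/5.92 = 18.750; 18.750^1.587 ≈ 104.87 hPa.
P_c = 1008 − 104.87 = 903.13 ≈ 903 hPa.

903 hPa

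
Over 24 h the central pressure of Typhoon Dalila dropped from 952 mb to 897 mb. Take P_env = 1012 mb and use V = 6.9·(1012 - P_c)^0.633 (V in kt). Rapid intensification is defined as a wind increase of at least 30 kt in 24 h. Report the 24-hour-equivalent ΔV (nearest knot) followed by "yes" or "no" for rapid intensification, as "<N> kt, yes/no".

47 kt, yes

V₁: ΔP = 60, V ≈ 6.9 × 60^0.633 ≈ 92.13 kt.
V₂: ΔP = 115, V ≈ 6.9 × 115^0.633 ≈ 139.08 kt.
ΔV over 24 h = 46.95 kt → 24 h equivalent = 46.95 × 24/24 ≈ 46.95 kt.
47 kt ≥ 30 kt ⇒ rapid intensification.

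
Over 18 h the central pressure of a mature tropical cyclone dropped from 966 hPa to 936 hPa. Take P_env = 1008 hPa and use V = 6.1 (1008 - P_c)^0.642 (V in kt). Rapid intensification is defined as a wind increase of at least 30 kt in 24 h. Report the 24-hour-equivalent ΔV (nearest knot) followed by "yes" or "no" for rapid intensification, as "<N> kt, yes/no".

V₁: ΔP = 42, V ≈ 6.1 × 42^0.642 ≈ 67.21 kt.
V₂: ΔP = 72, V ≈ 6.1 × 72^0.642 ≈ 95.00 kt.
ΔV over 18 h = 27.79 kt → 24 h equivalent = 27.79 × 24/18 ≈ 37.05 kt.
37 kt ≥ 30 kt ⇒ rapid intensification.

37 kt, yes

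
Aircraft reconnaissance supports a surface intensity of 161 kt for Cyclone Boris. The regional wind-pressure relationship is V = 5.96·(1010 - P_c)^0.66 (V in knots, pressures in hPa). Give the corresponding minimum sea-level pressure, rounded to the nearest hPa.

862 hPa

ΔP = (V / 5.96)^(1/0.66) = (161/5.96)^1.515.
161/5.96 = 27.013; 27.013^1.515 ≈ 147.59 hPa.
P_c = 1010 − 147.59 = 862.41 ≈ 862 hPa.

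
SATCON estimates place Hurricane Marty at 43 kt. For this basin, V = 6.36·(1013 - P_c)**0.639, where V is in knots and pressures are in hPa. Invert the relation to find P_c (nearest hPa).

ΔP = (V / 6.36)^(1/0.639) = (43/6.36)^1.565.
43/6.36 = 6.761; 6.761^1.565 ≈ 19.90 hPa.
P_c = 1013 − 19.90 = 993.10 ≈ 993 hPa.

993 hPa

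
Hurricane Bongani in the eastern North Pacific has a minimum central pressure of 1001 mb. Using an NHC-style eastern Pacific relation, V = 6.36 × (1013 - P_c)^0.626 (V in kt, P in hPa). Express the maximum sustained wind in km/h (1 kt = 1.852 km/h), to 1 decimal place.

ΔP = 1013 − 1001 = 12 mb.
V ≈ 6.36 × 12^0.626 = 6.36 × 4.738 ≈ 30.132 kt.
30.132 × 1.852 ≈ 55.80 km/h → 55.8 km/h.

55.8 km/h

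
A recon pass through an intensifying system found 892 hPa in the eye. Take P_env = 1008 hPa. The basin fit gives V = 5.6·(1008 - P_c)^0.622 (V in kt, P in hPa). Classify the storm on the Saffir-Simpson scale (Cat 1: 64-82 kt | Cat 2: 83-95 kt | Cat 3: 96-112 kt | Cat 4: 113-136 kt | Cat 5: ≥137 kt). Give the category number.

ΔP = 1008 − 892 = 116 hPa.
V ≈ 5.6 × 116^0.622 = 5.6 × 19.24 ≈ 108 kt.
108 kt falls in the Category 3 band.

3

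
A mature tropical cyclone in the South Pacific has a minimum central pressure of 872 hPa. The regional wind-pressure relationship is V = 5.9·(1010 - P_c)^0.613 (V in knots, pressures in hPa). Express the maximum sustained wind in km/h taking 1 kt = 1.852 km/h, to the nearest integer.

224 km/h

ΔP = 1010 − 872 = 138 hPa.
V ≈ 5.9 × 138^0.613 = 5.9 × 20.500 ≈ 120.948 kt.
120.948 × 1.852 ≈ 224.00 km/h → 224 km/h.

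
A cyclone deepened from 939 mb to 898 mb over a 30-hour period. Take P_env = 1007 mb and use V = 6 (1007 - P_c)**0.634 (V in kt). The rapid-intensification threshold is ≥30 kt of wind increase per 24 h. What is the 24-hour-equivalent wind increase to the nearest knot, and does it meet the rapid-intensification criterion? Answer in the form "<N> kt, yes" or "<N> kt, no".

V₁: ΔP = 68, V ≈ 6 × 68^0.634 ≈ 87.09 kt.
V₂: ΔP = 109, V ≈ 6 × 109^0.634 ≈ 117.46 kt.
ΔV over 30 h = 30.37 kt → 24 h equivalent = 30.37 × 24/30 ≈ 24.30 kt.
24 kt < 30 kt ⇒ not rapid intensification.

24 kt, no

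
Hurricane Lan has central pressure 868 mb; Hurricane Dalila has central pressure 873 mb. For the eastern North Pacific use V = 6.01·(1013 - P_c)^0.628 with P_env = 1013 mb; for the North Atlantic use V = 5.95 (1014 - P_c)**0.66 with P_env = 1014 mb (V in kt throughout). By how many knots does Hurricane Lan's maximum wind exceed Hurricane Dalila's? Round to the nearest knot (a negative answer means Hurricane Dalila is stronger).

Hurricane Lan: ΔP = 145; V ≈ 6.01 × 145^0.628 ≈ 136.84 kt.
Hurricane Dalila: ΔP = 141; V ≈ 5.95 × 141^0.66 ≈ 155.96 kt.
Difference ≈ 136.84 − 155.96 = -19.12 → -19 kt.

-19 kt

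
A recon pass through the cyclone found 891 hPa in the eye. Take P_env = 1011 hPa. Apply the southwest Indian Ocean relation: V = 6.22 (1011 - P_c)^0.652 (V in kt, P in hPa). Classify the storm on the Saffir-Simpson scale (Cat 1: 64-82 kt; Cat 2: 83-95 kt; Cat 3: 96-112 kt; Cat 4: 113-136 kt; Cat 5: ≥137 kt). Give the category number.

5

ΔP = 1011 − 891 = 120 hPa.
V ≈ 6.22 × 120^0.652 = 6.22 × 22.68 ≈ 141 kt.
141 kt falls in the Category 5 band.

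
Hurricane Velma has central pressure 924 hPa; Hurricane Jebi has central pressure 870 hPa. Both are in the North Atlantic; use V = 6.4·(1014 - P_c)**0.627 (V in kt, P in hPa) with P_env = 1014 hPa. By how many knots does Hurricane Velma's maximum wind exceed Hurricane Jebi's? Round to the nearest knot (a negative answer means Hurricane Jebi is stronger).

-37 kt

Hurricane Velma: ΔP = 90; V ≈ 6.4 × 90^0.627 ≈ 107.52 kt.
Hurricane Jebi: ΔP = 144; V ≈ 6.4 × 144^0.627 ≈ 144.37 kt.
Difference ≈ 107.52 − 144.37 = -36.85 → -37 kt.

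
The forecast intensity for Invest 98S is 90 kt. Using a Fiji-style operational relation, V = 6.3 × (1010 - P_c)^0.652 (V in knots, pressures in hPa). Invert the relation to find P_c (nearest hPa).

ΔP = (V / 6.3)^(1/0.652) = (90/6.3)^1.534.
90/6.3 = 14.286; 14.286^1.534 ≈ 59.06 hPa.
P_c = 1010 − 59.06 = 950.94 ≈ 951 hPa.

951 hPa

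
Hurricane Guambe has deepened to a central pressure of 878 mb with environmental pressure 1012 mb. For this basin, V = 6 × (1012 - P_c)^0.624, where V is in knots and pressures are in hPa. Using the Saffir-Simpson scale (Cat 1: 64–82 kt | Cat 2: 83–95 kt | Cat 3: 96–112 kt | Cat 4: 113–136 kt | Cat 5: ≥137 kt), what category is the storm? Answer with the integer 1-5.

ΔP = 1012 − 878 = 134 mb.
V ≈ 6 × 134^0.624 = 6 × 21.25 ≈ 127 kt.
127 kt falls in the Category 4 band.

4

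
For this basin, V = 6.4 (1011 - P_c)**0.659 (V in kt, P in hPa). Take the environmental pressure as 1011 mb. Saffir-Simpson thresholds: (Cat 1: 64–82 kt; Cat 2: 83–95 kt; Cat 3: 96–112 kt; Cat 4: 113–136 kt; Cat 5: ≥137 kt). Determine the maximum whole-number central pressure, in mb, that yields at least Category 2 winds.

Category 2 begins at V = 83 kt.
Required ΔP = (83/6.4)^(1/0.659) = 12.969^1.517 ≈ 48.84 mb.
P_c ≤ 1011 − 48.84 = 962.16, so the highest integer P_c is 962 mb.

962 mb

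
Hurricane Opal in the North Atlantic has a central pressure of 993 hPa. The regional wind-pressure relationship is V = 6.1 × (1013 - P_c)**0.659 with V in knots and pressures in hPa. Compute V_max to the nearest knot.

44 kt

ΔP = 1013 − 993 = 20 hPa.
20^0.659 ≈ 7.201.
V ≈ 6.1 × 7.201 ≈ 43.9 kt.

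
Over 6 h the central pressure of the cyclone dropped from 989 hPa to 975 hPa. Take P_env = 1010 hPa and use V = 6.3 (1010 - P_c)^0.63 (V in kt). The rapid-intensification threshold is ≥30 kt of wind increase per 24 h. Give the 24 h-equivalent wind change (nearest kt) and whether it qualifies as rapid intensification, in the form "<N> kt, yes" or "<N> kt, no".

65 kt, yes

V₁: ΔP = 21, V ≈ 6.3 × 21^0.63 ≈ 42.89 kt.
V₂: ΔP = 35, V ≈ 6.3 × 35^0.63 ≈ 59.17 kt.
ΔV over 6 h = 16.28 kt → 24 h equivalent = 16.28 × 24/6 ≈ 65.12 kt.
65 kt ≥ 30 kt ⇒ rapid intensification.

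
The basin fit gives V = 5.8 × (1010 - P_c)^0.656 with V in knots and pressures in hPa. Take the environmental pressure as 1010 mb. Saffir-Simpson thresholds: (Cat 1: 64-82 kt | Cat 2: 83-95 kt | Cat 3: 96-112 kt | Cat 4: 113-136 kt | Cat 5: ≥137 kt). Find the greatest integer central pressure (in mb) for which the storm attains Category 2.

Category 2 begins at V = 83 kt.
Required ΔP = (83/5.8)^(1/0.656) = 14.310^1.524 ≈ 57.76 mb.
P_c ≤ 1010 − 57.76 = 952.24, so the highest integer P_c is 952 mb.

952 mb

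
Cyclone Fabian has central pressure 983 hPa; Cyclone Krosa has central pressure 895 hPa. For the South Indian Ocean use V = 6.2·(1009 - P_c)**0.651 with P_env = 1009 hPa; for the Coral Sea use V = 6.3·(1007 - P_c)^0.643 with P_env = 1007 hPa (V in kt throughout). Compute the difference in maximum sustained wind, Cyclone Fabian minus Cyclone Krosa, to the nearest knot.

-79 kt

Cyclone Fabian: ΔP = 26; V ≈ 6.2 × 26^0.651 ≈ 51.71 kt.
Cyclone Krosa: ΔP = 112; V ≈ 6.3 × 112^0.643 ≈ 130.91 kt.
Difference ≈ 51.71 − 130.91 = -79.20 → -79 kt.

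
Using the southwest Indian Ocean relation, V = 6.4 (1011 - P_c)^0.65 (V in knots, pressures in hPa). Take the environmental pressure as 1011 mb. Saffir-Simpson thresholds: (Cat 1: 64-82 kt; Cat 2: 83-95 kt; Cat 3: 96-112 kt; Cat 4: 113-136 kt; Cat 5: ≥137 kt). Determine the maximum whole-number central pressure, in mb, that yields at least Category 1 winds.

Category 1 begins at V = 64 kt.
Required ΔP = (64/6.4)^(1/0.65) = 10.000^1.538 ≈ 34.55 mb.
P_c ≤ 1011 − 34.55 = 976.45, so the highest integer P_c is 976 mb.

976 mb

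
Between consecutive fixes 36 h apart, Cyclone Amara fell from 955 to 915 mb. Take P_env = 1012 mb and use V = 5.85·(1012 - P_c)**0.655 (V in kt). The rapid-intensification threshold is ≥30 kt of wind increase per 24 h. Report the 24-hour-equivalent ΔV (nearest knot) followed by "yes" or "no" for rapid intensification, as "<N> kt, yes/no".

V₁: ΔP = 57, V ≈ 5.85 × 57^0.655 ≈ 82.65 kt.
V₂: ΔP = 97, V ≈ 5.85 × 97^0.655 ≈ 117.08 kt.
ΔV over 36 h = 34.43 kt → 24 h equivalent = 34.43 × 24/36 ≈ 22.95 kt.
23 kt < 30 kt ⇒ not rapid intensification.

23 kt, no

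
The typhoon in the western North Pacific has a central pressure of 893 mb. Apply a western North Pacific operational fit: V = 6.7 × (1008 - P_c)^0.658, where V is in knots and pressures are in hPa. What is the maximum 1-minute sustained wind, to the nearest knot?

152 kt

ΔP = 1008 − 893 = 115 mb.
115^0.658 ≈ 22.695.
V ≈ 6.7 × 22.695 ≈ 152.1 kt.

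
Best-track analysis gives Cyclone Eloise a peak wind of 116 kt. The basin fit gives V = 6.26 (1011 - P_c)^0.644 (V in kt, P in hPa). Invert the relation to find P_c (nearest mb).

ΔP = (V / 6.26)^(1/0.644) = (116/6.26)^1.553.
116/6.26 = 18.530; 18.530^1.553 ≈ 93.06 mb.
P_c = 1011 − 93.06 = 917.94 ≈ 918 mb.

918 mb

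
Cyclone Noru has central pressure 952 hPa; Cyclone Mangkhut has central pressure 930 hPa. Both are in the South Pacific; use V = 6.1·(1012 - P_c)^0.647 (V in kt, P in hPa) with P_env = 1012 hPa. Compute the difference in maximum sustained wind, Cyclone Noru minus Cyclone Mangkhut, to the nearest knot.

-19 kt

Cyclone Noru: ΔP = 60; V ≈ 6.1 × 60^0.647 ≈ 86.26 kt.
Cyclone Mangkhut: ΔP = 82; V ≈ 6.1 × 82^0.647 ≈ 105.58 kt.
Difference ≈ 86.26 − 105.58 = -19.32 → -19 kt.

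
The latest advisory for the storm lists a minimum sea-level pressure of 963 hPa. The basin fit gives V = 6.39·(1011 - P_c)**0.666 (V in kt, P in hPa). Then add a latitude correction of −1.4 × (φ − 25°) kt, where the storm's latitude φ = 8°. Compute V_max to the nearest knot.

108 kt

ΔP = 1011 − 963 = 48 hPa.
48^0.666 ≈ 13.174.
V ≈ 6.39 × 13.174 ≈ 84.2 kt.
Latitude correction: −1.4 × (8 − 25) = 23.8 kt.
Corrected V ≈ 108 kt → 108 kt.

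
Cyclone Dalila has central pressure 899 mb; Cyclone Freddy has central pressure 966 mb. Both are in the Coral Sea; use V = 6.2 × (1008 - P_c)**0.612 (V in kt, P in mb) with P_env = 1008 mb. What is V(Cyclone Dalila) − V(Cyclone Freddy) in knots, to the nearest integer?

48 kt

Cyclone Dalila: ΔP = 109; V ≈ 6.2 × 109^0.612 ≈ 109.47 kt.
Cyclone Freddy: ΔP = 42; V ≈ 6.2 × 42^0.612 ≈ 61.07 kt.
Difference ≈ 109.47 − 61.07 = 48.40 → 48 kt.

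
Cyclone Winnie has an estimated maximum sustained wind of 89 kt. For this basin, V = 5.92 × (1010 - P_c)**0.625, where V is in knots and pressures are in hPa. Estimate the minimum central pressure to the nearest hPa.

934 hPa

ΔP = (V / 5.92)^(1/0.625) = (89/5.92)^1.600.
89/5.92 = 15.034; 15.034^1.600 ≈ 76.44 hPa.
P_c = 1010 − 76.44 = 933.56 ≈ 934 hPa.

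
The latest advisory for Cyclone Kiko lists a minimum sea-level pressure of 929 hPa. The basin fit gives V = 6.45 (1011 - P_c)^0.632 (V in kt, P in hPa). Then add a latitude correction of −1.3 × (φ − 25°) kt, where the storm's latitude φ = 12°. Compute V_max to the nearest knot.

ΔP = 1011 − 929 = 82 hPa.
82^0.632 ≈ 16.201.
V ≈ 6.45 × 16.201 ≈ 104.5 kt.
Latitude correction: −1.3 × (12 − 25) = 16.9 kt.
Corrected V ≈ 121.4 kt → 121 kt.

121 kt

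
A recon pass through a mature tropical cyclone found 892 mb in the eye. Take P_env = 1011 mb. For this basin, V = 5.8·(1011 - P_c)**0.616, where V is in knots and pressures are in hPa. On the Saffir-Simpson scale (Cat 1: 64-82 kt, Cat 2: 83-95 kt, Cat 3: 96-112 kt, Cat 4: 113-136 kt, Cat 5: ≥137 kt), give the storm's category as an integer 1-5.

3

ΔP = 1011 − 892 = 119 mb.
V ≈ 5.8 × 119^0.616 = 5.8 × 18.99 ≈ 110 kt.
110 kt falls in the Category 3 band.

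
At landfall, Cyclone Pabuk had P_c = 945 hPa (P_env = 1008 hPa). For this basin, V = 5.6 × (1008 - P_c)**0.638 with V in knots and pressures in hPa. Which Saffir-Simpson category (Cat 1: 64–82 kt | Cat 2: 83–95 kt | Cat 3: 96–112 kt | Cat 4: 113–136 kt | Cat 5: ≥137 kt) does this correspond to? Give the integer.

ΔP = 1008 − 945 = 63 hPa.
V ≈ 5.6 × 63^0.638 = 5.6 × 14.06 ≈ 79 kt.
79 kt falls in the Category 1 band.

1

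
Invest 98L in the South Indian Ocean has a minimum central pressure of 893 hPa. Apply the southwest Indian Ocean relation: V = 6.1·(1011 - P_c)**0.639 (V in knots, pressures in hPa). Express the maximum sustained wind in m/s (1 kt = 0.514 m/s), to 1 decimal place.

ΔP = 1011 − 893 = 118 hPa.
V ≈ 6.1 × 118^0.639 = 6.1 × 21.083 ≈ 128.606 kt.
128.606 × 0.514 ≈ 66.10 m/s → 66.1 m/s.

66.1 m/s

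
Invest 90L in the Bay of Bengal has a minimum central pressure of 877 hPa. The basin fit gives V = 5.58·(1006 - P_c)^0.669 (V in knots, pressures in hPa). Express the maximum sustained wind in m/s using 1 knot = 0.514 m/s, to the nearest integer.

ΔP = 1006 − 877 = 129 hPa.
V ≈ 5.58 × 129^0.669 = 5.58 × 25.822 ≈ 144.085 kt.
144.085 × 0.514 ≈ 74.06 m/s → 74 m/s.

74 m/s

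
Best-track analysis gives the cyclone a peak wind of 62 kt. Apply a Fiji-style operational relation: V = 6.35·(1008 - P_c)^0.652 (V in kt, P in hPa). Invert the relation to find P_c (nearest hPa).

ΔP = (V / 6.35)^(1/0.652) = (62/6.35)^1.534.
62/6.35 = 9.764; 9.764^1.534 ≈ 32.95 hPa.
P_c = 1008 − 32.95 = 975.05 ≈ 975 hPa.

975 hPa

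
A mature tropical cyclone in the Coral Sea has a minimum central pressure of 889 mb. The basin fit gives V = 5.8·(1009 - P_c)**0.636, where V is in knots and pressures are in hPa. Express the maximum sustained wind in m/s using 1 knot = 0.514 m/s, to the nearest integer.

63 m/s

ΔP = 1009 − 889 = 120 mb.
V ≈ 5.8 × 120^0.636 = 5.8 × 21.007 ≈ 121.839 kt.
121.839 × 0.514 ≈ 62.63 m/s → 63 m/s.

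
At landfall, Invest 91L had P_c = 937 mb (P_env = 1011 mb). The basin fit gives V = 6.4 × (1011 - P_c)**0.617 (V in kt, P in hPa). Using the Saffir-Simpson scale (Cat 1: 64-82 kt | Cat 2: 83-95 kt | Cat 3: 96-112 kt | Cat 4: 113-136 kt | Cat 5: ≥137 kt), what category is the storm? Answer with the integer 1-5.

ΔP = 1011 − 937 = 74 mb.
V ≈ 6.4 × 74^0.617 = 6.4 × 14.23 ≈ 91 kt.
91 kt falls in the Category 2 band.

2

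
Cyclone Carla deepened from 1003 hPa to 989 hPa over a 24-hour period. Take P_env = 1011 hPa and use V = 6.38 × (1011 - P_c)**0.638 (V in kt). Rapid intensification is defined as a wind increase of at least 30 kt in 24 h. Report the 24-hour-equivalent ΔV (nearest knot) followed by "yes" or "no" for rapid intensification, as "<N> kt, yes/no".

V₁: ΔP = 8, V ≈ 6.38 × 8^0.638 ≈ 24.04 kt.
V₂: ΔP = 22, V ≈ 6.38 × 22^0.638 ≈ 45.84 kt.
ΔV over 24 h = 21.80 kt → 24 h equivalent = 21.80 × 24/24 ≈ 21.80 kt.
22 kt < 30 kt ⇒ not rapid intensification.

22 kt, no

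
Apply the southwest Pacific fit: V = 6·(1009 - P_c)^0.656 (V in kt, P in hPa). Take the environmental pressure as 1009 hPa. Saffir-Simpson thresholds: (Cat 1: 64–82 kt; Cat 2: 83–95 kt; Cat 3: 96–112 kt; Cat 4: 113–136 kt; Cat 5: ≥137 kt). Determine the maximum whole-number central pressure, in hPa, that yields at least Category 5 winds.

Category 5 begins at V = 137 kt.
Required ΔP = (137/6)^(1/0.656) = 22.833^1.524 ≈ 117.76 hPa.
P_c ≤ 1009 − 117.76 = 891.24, so the highest integer P_c is 891 hPa.

891 hPa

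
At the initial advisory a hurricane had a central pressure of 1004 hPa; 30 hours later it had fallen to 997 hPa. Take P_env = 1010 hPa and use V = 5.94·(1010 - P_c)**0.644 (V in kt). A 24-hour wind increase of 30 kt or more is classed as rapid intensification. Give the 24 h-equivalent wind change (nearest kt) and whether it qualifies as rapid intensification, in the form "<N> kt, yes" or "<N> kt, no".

V₁: ΔP = 6, V ≈ 5.94 × 6^0.644 ≈ 18.83 kt.
V₂: ΔP = 13, V ≈ 5.94 × 13^0.644 ≈ 30.99 kt.
ΔV over 30 h = 12.16 kt → 24 h equivalent = 12.16 × 24/30 ≈ 9.73 kt.
10 kt < 30 kt ⇒ not rapid intensification.

10 kt, no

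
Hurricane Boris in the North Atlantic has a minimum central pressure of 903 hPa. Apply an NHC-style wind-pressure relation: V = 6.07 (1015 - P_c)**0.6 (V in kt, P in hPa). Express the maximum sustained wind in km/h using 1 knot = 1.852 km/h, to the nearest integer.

ΔP = 1015 − 903 = 112 hPa.
V ≈ 6.07 × 112^0.6 = 6.07 × 16.964 ≈ 102.972 kt.
102.972 × 1.852 ≈ 190.70 km/h → 191 km/h.

191 km/h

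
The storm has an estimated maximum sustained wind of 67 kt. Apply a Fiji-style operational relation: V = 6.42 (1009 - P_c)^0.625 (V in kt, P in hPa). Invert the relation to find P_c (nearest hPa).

ΔP = (V / 6.42)^(1/0.625) = (67/6.42)^1.600.
67/6.42 = 10.436; 10.436^1.600 ≈ 42.62 hPa.
P_c = 1009 − 42.62 = 966.38 ≈ 966 hPa.

966 hPa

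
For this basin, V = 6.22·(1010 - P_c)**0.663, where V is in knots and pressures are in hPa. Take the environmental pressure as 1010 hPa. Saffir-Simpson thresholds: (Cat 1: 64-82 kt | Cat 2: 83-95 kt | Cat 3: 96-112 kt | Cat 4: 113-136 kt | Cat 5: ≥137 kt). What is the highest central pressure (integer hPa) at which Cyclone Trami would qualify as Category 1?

Category 1 begins at V = 64 kt.
Required ΔP = (64/6.22)^(1/0.663) = 10.289^1.508 ≈ 33.65 hPa.
P_c ≤ 1010 − 33.65 = 976.35, so the highest integer P_c is 976 hPa.

976 hPa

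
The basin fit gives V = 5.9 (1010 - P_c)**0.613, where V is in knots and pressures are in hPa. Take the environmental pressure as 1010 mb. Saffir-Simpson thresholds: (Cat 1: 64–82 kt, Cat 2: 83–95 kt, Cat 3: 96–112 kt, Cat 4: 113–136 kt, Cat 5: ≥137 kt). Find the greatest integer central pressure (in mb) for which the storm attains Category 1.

961 mb

Category 1 begins at V = 64 kt.
Required ΔP = (64/5.9)^(1/0.613) = 10.847^1.631 ≈ 48.86 mb.
P_c ≤ 1010 − 48.86 = 961.14, so the highest integer P_c is 961 mb.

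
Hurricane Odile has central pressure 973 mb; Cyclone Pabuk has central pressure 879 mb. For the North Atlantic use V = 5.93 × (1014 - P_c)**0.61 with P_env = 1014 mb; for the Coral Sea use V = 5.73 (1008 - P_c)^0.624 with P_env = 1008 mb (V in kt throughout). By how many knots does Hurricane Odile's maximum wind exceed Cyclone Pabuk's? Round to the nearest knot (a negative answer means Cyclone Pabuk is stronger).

-62 kt

Hurricane Odile: ΔP = 41; V ≈ 5.93 × 41^0.61 ≈ 57.13 kt.
Cyclone Pabuk: ΔP = 129; V ≈ 5.73 × 129^0.624 ≈ 118.89 kt.
Difference ≈ 57.13 − 118.89 = -61.76 → -62 kt.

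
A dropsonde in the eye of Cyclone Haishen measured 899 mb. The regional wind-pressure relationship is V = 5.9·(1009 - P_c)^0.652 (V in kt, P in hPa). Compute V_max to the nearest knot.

126 kt

ΔP = 1009 − 899 = 110 mb.
110^0.652 ≈ 21.428.
V ≈ 5.9 × 21.428 ≈ 126.4 kt.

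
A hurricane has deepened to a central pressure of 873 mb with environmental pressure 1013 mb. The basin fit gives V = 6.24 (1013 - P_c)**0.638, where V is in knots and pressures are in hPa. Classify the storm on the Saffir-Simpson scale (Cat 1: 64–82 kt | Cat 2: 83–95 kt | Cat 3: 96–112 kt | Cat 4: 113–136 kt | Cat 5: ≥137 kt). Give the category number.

5

ΔP = 1013 − 873 = 140 mb.
V ≈ 6.24 × 140^0.638 = 6.24 × 23.40 ≈ 146 kt.
146 kt falls in the Category 5 band.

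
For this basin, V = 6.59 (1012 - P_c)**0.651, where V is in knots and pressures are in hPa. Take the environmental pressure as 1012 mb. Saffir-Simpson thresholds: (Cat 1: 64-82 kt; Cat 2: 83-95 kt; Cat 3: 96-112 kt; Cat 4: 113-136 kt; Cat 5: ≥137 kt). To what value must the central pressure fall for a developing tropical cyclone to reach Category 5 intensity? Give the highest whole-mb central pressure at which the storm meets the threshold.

906 mb

Category 5 begins at V = 137 kt.
Required ΔP = (137/6.59)^(1/0.651) = 20.789^1.536 ≈ 105.76 mb.
P_c ≤ 1012 − 105.76 = 906.24, so the highest integer P_c is 906 mb.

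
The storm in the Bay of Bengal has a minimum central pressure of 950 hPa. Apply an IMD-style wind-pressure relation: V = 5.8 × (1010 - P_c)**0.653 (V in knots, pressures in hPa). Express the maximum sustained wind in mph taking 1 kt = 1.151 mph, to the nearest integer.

ΔP = 1010 − 950 = 60 hPa.
V ≈ 5.8 × 60^0.653 = 5.8 × 14.492 ≈ 84.054 kt.
84.054 × 1.151 ≈ 96.75 mph → 97 mph.

97 mph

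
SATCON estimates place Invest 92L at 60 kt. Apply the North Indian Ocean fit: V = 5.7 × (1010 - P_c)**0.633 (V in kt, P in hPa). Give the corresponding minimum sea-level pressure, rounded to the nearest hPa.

ΔP = (V / 5.7)^(1/0.633) = (60/5.7)^1.580.
60/5.7 = 10.526; 10.526^1.580 ≈ 41.21 hPa.
P_c = 1010 − 41.21 = 968.79 ≈ 969 hPa.

969 hPa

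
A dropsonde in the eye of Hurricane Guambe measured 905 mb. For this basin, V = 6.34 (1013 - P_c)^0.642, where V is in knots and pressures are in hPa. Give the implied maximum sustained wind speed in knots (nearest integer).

128 kt

ΔP = 1013 − 905 = 108 mb.
108^0.642 ≈ 20.205.
V ≈ 6.34 × 20.205 ≈ 128.1 kt.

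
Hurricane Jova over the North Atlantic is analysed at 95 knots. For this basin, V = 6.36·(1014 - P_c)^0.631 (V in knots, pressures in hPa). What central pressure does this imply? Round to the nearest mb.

941 mb

ΔP = (V / 6.36)^(1/0.631) = (95/6.36)^1.585.
95/6.36 = 14.937; 14.937^1.585 ≈ 72.60 mb.
P_c = 1014 − 72.60 = 941.40 ≈ 941 mb.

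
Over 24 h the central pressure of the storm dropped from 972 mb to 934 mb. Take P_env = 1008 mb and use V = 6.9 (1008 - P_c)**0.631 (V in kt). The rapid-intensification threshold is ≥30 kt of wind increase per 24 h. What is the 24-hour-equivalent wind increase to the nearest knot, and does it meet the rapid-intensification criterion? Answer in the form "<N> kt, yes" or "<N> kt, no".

38 kt, yes

V₁: ΔP = 36, V ≈ 6.9 × 36^0.631 ≈ 66.20 kt.
V₂: ΔP = 74, V ≈ 6.9 × 74^0.631 ≈ 104.31 kt.
ΔV over 24 h = 38.11 kt → 24 h equivalent = 38.11 × 24/24 ≈ 38.11 kt.
38 kt ≥ 30 kt ⇒ rapid intensification.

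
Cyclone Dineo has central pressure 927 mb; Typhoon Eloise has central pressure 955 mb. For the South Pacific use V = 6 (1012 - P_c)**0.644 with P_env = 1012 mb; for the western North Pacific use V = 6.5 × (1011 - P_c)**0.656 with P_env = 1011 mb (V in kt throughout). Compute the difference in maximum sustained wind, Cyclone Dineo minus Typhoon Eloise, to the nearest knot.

Cyclone Dineo: ΔP = 85; V ≈ 6 × 85^0.644 ≈ 104.88 kt.
Typhoon Eloise: ΔP = 56; V ≈ 6.5 × 56^0.656 ≈ 91.14 kt.
Difference ≈ 104.88 − 91.14 = 13.74 → 14 kt.

14 kt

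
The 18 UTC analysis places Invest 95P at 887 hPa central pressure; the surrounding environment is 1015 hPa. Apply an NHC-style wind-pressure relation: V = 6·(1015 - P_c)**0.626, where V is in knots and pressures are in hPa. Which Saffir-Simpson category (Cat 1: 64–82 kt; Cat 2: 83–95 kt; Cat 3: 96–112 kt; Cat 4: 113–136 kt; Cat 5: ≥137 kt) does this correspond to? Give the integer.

4

ΔP = 1015 − 887 = 128 hPa.
V ≈ 6 × 128^0.626 = 6 × 20.85 ≈ 125 kt.
125 kt falls in the Category 4 band.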